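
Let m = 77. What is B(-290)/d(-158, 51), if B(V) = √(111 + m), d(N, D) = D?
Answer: 2*√47/51 ≈ 0.26885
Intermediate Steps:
B(V) = 2*√47 (B(V) = √(111 + 77) = √188 = 2*√47)
B(-290)/d(-158, 51) = (2*√47)/51 = (2*√47)*(1/51) = 2*√47/51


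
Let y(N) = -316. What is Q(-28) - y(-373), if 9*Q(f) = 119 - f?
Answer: 997/3 ≈ 332.33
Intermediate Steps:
Q(f) = 119/9 - f/9 (Q(f) = (119 - f)/9 = 119/9 - f/9)
Q(-28) - y(-373) = (119/9 - 1/9*(-28)) - 1*(-316) = (119/9 + 28/9) + 316 = 49/3 + 316 = 997/3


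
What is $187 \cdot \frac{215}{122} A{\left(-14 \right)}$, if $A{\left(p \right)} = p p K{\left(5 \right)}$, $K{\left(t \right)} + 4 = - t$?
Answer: $- \frac{35460810}{61} \approx -5.8133 \cdot 10^{5}$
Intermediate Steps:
$K{\left(t \right)} = -4 - t$
$A{\left(p \right)} = - 9 p^{2}$ ($A{\left(p \right)} = p p \left(-4 - 5\right) = p^{2} \left(-4 - 5\right) = p^{2} \left(-9\right) = - 9 p^{2}$)
$187 \cdot \frac{215}{122} A{\left(-14 \right)} = 187 \cdot \frac{215}{122} \left(- 9 \left(-14\right)^{2}\right) = 187 \cdot 215 \cdot \frac{1}{122} \left(\left(-9\right) 196\right) = 187 \cdot \frac{215}{122} \left(-1764\right) = \frac{40205}{122} \left(-1764\right) = - \frac{35460810}{61}$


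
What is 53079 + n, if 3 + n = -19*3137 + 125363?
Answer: 118836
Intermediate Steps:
n = 65757 (n = -3 + (-19*3137 + 125363) = -3 + (-59603 + 125363) = -3 + 65760 = 65757)
53079 + n = 53079 + 65757 = 118836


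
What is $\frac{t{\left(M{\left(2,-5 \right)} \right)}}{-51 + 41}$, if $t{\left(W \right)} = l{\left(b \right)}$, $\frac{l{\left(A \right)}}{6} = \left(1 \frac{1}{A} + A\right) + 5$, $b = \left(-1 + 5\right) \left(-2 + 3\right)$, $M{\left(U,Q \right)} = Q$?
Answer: $- \frac{111}{20} \approx -5.55$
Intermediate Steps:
$b = 4$ ($b = 4 \cdot 1 = 4$)
$l{\left(A \right)} = 30 + 6 A + \frac{6}{A}$ ($l{\left(A \right)} = 6 \left(\left(1 \frac{1}{A} + A\right) + 5\right) = 6 \left(\left(\frac{1}{A} + A\right) + 5\right) = 6 \left(\left(A + \frac{1}{A}\right) + 5\right) = 6 \left(5 + A + \frac{1}{A}\right) = 30 + 6 A + \frac{6}{A}$)
$t{\left(W \right)} = \frac{111}{2}$ ($t{\left(W \right)} = 30 + 6 \cdot 4 + \frac{6}{4} = 30 + 24 + 6 \cdot \frac{1}{4} = 30 + 24 + \frac{3}{2} = \frac{111}{2}$)
$\frac{t{\left(M{\left(2,-5 \right)} \right)}}{-51 + 41} = \frac{1}{-51 + 41} \cdot \frac{111}{2} = \frac{1}{-10} \cdot \frac{111}{2} = \left(- \frac{1}{10}\right) \frac{111}{2} = - \frac{111}{20}$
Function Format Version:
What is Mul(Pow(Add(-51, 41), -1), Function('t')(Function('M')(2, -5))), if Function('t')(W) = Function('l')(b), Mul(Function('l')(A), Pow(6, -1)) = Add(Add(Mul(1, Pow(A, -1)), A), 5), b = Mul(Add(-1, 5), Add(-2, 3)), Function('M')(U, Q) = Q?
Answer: Rational(-111, 20) ≈ -5.5500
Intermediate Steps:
b = 4 (b = Mul(4, 1) = 4)
Function('l')(A) = Add(30, Mul(6, A), Mul(6, Pow(A, -1))) (Function('l')(A) = Mul(6, Add(Add(Mul(1, Pow(A, -1)), A), 5)) = Mul(6, Add(Add(Pow(A, -1), A), 5)) = Mul(6, Add(Add(A, Pow(A, -1)), 5)) = Mul(6, Add(5, A, Pow(A, -1))) = Add(30, Mul(6, A), Mul(6, Pow(A, -1))))
Function('t')(W) = Rational(111, 2) (Function('t')(W) = Add(30, Mul(6, 4), Mul(6, Pow(4, -1))) = Add(30, 24, Mul(6, Rational(1, 4))) = Add(30, 24, Rational(3, 2)) = Rational(111, 2))
Mul(Pow(Add(-51, 41), -1), Function('t')(Function('M')(2, -5))) = Mul(Pow(Add(-51, 41), -1), Rational(111, 2)) = Mul(Pow(-10, -1), Rational(111, 2)) = Mul(Rational(-1, 10), Rational(111, 2)) = Rational(-111, 20)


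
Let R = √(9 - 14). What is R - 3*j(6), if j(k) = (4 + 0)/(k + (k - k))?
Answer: -2 + I*√5 ≈ -2.0 + 2.2361*I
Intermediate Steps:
R = I*√5 (R = √(-5) = I*√5 ≈ 2.2361*I)
j(k) = 4/k (j(k) = 4/(k + 0) = 4/k)
R - 3*j(6) = I*√5 - 12/6 = I*√5 - 3*⅔ = I*√5 - 2 = -2 + I*√5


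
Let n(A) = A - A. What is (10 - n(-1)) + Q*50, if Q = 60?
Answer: 3010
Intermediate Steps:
n(A) = 0
(10 - n(-1)) + Q*50 = (10 - 1*0) + 60*50 = (10 + 0) + 3000 = 10 + 3000 = 3010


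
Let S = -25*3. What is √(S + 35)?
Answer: 2*I*√10 ≈ 6.3246*I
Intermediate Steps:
S = -75
√(S + 35) = √(-75 + 35) = √(-40) = 2*I*√10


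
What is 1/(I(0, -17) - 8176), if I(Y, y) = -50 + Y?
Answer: -1/8226 ≈ -0.00012157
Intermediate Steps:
1/(I(0, -17) - 8176) = 1/((-50 + 0) - 8176) = 1/(-50 - 8176) = 1/(-8226) = -1/8226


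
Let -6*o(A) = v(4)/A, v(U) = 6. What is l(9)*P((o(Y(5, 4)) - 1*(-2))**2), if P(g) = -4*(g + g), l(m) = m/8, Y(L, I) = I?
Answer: -441/16 ≈ -27.563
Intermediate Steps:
o(A) = -1/A
l(m) = m/8 (l(m) = m*(1/8) = m/8)
P(g) = -8*g
l(9)*P((o(Y(5, 4)) - 1*(-2))**2) = ((1/8)*9)*(-8*(-1/4 - 1*(-2))**2) = 9*(-8*(-1*1/4 + 2)**2)/8 = 9*(-8*(-1/4 + 2)**2)/8 = 9*(-8*(7/4)**2)/8 = 9*(-8*49/16)/8 = (9/8)*(-49/2) = -441/16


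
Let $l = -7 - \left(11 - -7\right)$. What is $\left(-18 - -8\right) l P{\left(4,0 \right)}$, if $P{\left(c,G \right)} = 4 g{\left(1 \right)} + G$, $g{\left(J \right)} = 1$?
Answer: $1000$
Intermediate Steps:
$P{\left(c,G \right)} = 4 + G$ ($P{\left(c,G \right)} = 4 \cdot 1 + G = 4 + G$)
$l = -25$ ($l = -7 - \left(11 + 7\right) = -7 - 18 = -25$)
$\left(-18 - -8\right) l P{\left(4,0 \right)} = \left(-18 - -8\right) \left(-25\right) \left(4 + 0\right) = \left(-18 + 8\right) \left(-25\right) 4 = \left(-10\right) \left(-25\right) 4 = 250 \cdot 4 = 1000$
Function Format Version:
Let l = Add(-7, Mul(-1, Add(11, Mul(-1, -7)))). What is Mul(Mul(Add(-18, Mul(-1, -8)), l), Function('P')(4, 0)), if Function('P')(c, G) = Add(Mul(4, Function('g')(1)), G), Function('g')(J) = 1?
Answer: 1000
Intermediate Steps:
Function('P')(c, G) = Add(4, G) (Function('P')(c, G) = Add(Mul(4, 1), G) = Add(4, G))
l = -25 (l = Add(-7, Mul(-1, Add(11, 7))) = Add(-7, Mul(-1, 18)) = Add(-7, -18) = -25)
Mul(Mul(Add(-18, Mul(-1, -8)), l), Function('P')(4, 0)) = Mul(Mul(Add(-18, Mul(-1, -8)), -25), Add(4, 0)) = Mul(Mul(Add(-18, 8), -25), 4) = Mul(Mul(-10, -25), 4) = Mul(250, 4) = 1000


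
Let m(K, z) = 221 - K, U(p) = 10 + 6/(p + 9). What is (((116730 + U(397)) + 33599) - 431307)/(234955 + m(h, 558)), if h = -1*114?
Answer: -19012167/15921290 ≈ -1.1941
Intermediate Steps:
U(p) = 10 + 6/(9 + p)
h = -114
(((116730 + U(397)) + 33599) - 431307)/(234955 + m(h, 558)) = (((116730 + 2*(48 + 5*397)/(9 + 397)) + 33599) - 431307)/(234955 + (221 - 1*(-114))) = (((116730 + 2*(48 + 1985)/406) + 33599) - 431307)/(234955 + (221 + 114)) = (((116730 + 2*(1/406)*2033) + 33599) - 431307)/(234955 + 335) = (((116730 + 2033/203) + 33599) - 431307)/235290 = ((23698223/203 + 33599) - 431307)*(1/235290) = (30518820/203 - 431307)*(1/235290) = -57036501/203*1/235290 = -19012167/15921290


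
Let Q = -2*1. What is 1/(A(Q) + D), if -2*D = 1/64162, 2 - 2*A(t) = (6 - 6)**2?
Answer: 128324/128323 ≈ 1.0000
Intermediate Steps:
Q = -2
A(t) = 1 (A(t) = 1 - (6 - 6)**2/2 = 1 - 1/2*0**2 = 1 - 1/2*0 = 1 + 0 = 1)
D = -1/128324 (D = -1/2/64162 = -1/2*1/64162 = -1/128324 ≈ -7.7928e-6)
1/(A(Q) + D) = 1/(1 - 1/128324) = 1/(128323/128324) = 128324/128323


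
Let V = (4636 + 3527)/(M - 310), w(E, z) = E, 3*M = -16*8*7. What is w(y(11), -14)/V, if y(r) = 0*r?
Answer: 0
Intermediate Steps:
M = -896/3 (M = (-16*8*7)/3 = (-128*7)/3 = (1/3)*(-896) = -896/3 ≈ -298.67)
y(r) = 0
V = -24489/1826 (V = (4636 + 3527)/(-896/3 - 310) = 8163/(-1826/3) = 8163*(-3/1826) = -24489/1826 ≈ -13.411)
w(y(11), -14)/V = 0/(-24489/1826) = 0*(-1826/24489) = 0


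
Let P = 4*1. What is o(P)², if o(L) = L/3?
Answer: 16/9 ≈ 1.7778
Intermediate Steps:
P = 4
o(L) = L/3 (o(L) = L*(⅓) = L/3)
o(P)² = ((⅓)*4)² = (4/3)² = 16/9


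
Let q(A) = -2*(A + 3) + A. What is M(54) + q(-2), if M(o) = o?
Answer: 50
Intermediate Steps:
q(A) = -6 - A (q(A) = -2*(3 + A) + A = (-6 - 2*A) + A = -6 - A)
M(54) + q(-2) = 54 + (-6 - 1*(-2)) = 54 + (-6 + 2) = 54 - 4 = 50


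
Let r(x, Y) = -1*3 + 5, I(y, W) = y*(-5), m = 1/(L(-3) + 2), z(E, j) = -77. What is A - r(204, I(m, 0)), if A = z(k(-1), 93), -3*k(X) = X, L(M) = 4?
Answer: -79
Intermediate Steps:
k(X) = -X/3
A = -77
m = 1/6 (m = 1/(4 + 2) = 1/6 ≈ 0.16667)
I(y, W) = -5*y
r(x, Y) = 2 (r(x, Y) = -3 + 5 = 2)
A - r(204, I(m, 0)) = -77 - 1*2 = -77 - 2 = -79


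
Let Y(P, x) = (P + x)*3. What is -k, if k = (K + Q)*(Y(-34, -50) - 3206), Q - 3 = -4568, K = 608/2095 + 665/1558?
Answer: -1355705734201/85895 ≈ -1.5783e+7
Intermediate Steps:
K = 123181/171790 (K = 608*(1/2095) + 665*(1/1558) = 608/2095 + 35/82 = 123181/171790 ≈ 0.71704)
Q = -4565 (Q = 3 - 4568 = -4565)
Y(P, x) = 3*P + 3*x
k = 1355705734201/85895 (k = (123181/171790 - 4565)*((3*(-34) + 3*(-50)) - 3206) = -784098169*((-102 - 150) - 3206)/171790 = -784098169*(-252 - 3206)/171790 = -784098169/171790*(-3458) = 1355705734201/85895 ≈ 1.5783e+7)
-k = -1*1355705734201/85895 = -1355705734201/85895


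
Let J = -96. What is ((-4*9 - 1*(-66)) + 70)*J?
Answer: -9600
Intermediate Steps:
((-4*9 - 1*(-66)) + 70)*J = ((-4*9 - 1*(-66)) + 70)*(-96) = ((-36 + 66) + 70)*(-96) = (30 + 70)*(-96) = 100*(-96) = -9600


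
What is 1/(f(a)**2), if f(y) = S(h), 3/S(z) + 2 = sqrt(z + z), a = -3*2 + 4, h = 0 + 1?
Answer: (2 - sqrt(2))**2/9 ≈ 0.038127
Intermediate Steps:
h = 1
a = -2 (a = -6 + 4 = -2)
S(z) = 3/(-2 + sqrt(2)*sqrt(z)) (S(z) = 3/(-2 + sqrt(z + z)) = 3/(-2 + sqrt(2*z)) = 3/(-2 + sqrt(2)*sqrt(z)))
f(y) = 3/(-2 + sqrt(2)) (f(y) = 3/(-2 + sqrt(2)*sqrt(1)) = 3/(-2 + sqrt(2)*1) = 3/(-2 + sqrt(2)))
1/(f(a)**2) = 1/((-3 - 3*sqrt(2)/2)**2) = (-3 - 3*sqrt(2)/2)**(-2)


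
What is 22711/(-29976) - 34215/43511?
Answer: -2013807161/1304285736 ≈ -1.5440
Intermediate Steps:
22711/(-29976) - 34215/43511 = 22711*(-1/29976) - 34215*1/43511 = -22711/29976 - 34215/43511 = -2013807161/1304285736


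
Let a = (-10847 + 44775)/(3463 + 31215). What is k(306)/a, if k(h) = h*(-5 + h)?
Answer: 798512967/8482 ≈ 94142.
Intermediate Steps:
a = 16964/17339 (a = 33928/34678 = 33928*(1/34678) = 16964/17339 ≈ 0.97837)
k(306)/a = (306*(-5 + 306))/(16964/17339) = (306*301)*(17339/16964) = 92106*(17339/16964) = 798512967/8482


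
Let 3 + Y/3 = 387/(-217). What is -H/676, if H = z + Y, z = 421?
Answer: -88243/146692 ≈ -0.60155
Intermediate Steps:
Y = -3114/217 (Y = -9 + 3*(387/(-217)) = -9 + 3*(387*(-1/217)) = -9 + 3*(-387/217) = -9 - 1161/217 = -3114/217 ≈ -14.350)
H = 88243/217 (H = 421 - 3114/217 = 88243/217 ≈ 406.65)
-H/676 = -88243/(217*676) = -1*88243/146692 = -88243/146692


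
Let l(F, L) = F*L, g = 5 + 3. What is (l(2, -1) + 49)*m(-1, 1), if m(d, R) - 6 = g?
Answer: 658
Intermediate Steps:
g = 8
m(d, R) = 14 (m(d, R) = 6 + 8 = 14)
(l(2, -1) + 49)*m(-1, 1) = (2*(-1) + 49)*14 = (-2 + 49)*14 = 47*14 = 658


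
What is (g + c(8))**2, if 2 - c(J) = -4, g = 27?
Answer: 1089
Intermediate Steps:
c(J) = 6 (c(J) = 2 - 1*(-4) = 2 + 4 = 6)
(g + c(8))**2 = (27 + 6)**2 = 33**2 = 1089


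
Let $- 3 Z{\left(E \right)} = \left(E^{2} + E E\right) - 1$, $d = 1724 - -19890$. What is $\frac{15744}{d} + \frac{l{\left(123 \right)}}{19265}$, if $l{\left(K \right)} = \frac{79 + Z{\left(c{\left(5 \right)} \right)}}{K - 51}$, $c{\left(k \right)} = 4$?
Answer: $\frac{16379753761}{22485260340} \approx 0.72847$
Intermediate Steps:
$d = 21614$ ($d = 1724 + 19890 = 21614$)
$Z{\left(E \right)} = \frac{1}{3} - \frac{2 E^{2}}{3}$ ($Z{\left(E \right)} = - \frac{\left(E^{2} + E E\right) - 1}{3} = - \frac{\left(E^{2} + E^{2}\right) - 1}{3} = - \frac{2 E^{2} - 1}{3} = - \frac{-1 + 2 E^{2}}{3} = \frac{1}{3} - \frac{2 E^{2}}{3}$)
$l{\left(K \right)} = \frac{206}{3 \left(-51 + K\right)}$ ($l{\left(K \right)} = \frac{79 + \left(\frac{1}{3} - \frac{2 \cdot 4^{2}}{3}\right)}{K - 51} = \frac{79 + \left(\frac{1}{3} - \frac{32}{3}\right)}{-51 + K} = \frac{79 - \frac{31}{3}}{-51 + K} = \frac{206}{3 \left(-51 + K\right)}$)
$\frac{15744}{d} + \frac{l{\left(123 \right)}}{19265} = \frac{15744}{21614} + \frac{\frac{206}{3} \frac{1}{-51 + 123}}{19265} = 15744 \cdot \frac{1}{21614} + \frac{206}{3 \cdot 72} \cdot \frac{1}{19265} = \frac{7872}{10807} + \frac{206}{3} \cdot \frac{1}{72} \cdot \frac{1}{19265} = \frac{7872}{10807} + \frac{103}{108} \cdot \frac{1}{19265} = \frac{7872}{10807} + \frac{103}{2080620} = \frac{16379753761}{22485260340}$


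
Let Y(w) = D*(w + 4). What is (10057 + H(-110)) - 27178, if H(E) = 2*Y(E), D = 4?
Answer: -17969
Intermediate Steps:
Y(w) = 16 + 4*w (Y(w) = 4*(w + 4) = 4*(4 + w) = 16 + 4*w)
H(E) = 32 + 8*E (H(E) = 2*(16 + 4*E) = 32 + 8*E)
(10057 + H(-110)) - 27178 = (10057 + (32 + 8*(-110))) - 27178 = (10057 + (32 - 880)) - 27178 = (10057 - 848) - 27178 = 9209 - 27178 = -17969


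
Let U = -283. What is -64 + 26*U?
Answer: -7422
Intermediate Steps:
-64 + 26*U = -64 + 26*(-283) = -64 - 7358 = -7422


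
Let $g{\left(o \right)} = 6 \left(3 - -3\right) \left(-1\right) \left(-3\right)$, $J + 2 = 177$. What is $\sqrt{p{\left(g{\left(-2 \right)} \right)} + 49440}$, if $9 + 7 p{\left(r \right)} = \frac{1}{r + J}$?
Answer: $\frac{\sqrt{194015364214}}{1981} \approx 222.35$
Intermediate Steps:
$J = 175$ ($J = -2 + 177 = 175$)
$g{\left(o \right)} = 108$ ($g{\left(o \right)} = 6 \left(3 + 3\right) \left(-1\right) \left(-3\right) = 6 \cdot 6 \left(-1\right) \left(-3\right) = 36 \left(-1\right) \left(-3\right) = \left(-36\right) \left(-3\right) = 108$)
$p{\left(r \right)} = - \frac{9}{7} + \frac{1}{7 \left(175 + r\right)}$ ($p{\left(r \right)} = - \frac{9}{7} + \frac{1}{7 \left(r + 175\right)} = - \frac{9}{7} + \frac{1}{7 \left(175 + r\right)}$)
$\sqrt{p{\left(g{\left(-2 \right)} \right)} + 49440} = \sqrt{\frac{-1574 - 972}{7 \left(175 + 108\right)} + 49440} = \sqrt{\frac{-1574 - 972}{7 \cdot 283} + 49440} = \sqrt{\frac{1}{7} \cdot \frac{1}{283} \left(-2546\right) + 49440} = \sqrt{- \frac{2546}{1981} + 49440} = \sqrt{\frac{97938094}{1981}} = \frac{\sqrt{194015364214}}{1981}$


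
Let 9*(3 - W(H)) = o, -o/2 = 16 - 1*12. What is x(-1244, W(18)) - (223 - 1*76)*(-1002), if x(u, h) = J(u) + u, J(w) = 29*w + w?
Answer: 108730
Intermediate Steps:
J(w) = 30*w
o = -8 (o = -2*(16 - 1*12) = -2*(16 - 12) = -2*4 = -8)
W(H) = 35/9 (W(H) = 3 - ⅑*(-8) = 3 + 8/9 = 35/9)
x(u, h) = 31*u (x(u, h) = 30*u + u = 31*u)
x(-1244, W(18)) - (223 - 1*76)*(-1002) = 31*(-1244) - (223 - 1*76)*(-1002) = -38564 - (223 - 76)*(-1002) = -38564 - 147*(-1002) = -38564 - 1*(-147294) = -38564 + 147294 = 108730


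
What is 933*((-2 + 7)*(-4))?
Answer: -18660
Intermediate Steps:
933*((-2 + 7)*(-4)) = 933*(5*(-4)) = 933*(-20) = -18660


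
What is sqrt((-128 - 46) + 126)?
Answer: 4*I*sqrt(3) ≈ 6.9282*I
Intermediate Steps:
sqrt((-128 - 46) + 126) = sqrt(-174 + 126) = sqrt(-48) = 4*I*sqrt(3)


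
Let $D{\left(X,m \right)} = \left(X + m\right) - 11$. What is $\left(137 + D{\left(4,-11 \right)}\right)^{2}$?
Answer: $14161$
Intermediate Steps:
$D{\left(X,m \right)} = -11 + X + m$
$\left(137 + D{\left(4,-11 \right)}\right)^{2} = \left(137 - 18\right)^{2} = 119^{2} = 14161$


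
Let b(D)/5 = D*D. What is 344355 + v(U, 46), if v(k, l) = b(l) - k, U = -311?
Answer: 355246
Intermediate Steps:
b(D) = 5*D**2 (b(D) = 5*(D*D) = 5*D**2)
v(k, l) = -k + 5*l**2 (v(k, l) = 5*l**2 - k = -k + 5*l**2)
344355 + v(U, 46) = 344355 + (-1*(-311) + 5*46**2) = 344355 + (311 + 5*2116) = 344355 + (311 + 10580) = 344355 + 10891 = 355246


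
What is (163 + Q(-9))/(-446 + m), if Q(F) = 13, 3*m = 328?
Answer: -264/505 ≈ -0.52277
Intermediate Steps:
m = 328/3 (m = (⅓)*328 = 328/3 ≈ 109.33)
(163 + Q(-9))/(-446 + m) = (163 + 13)/(-446 + 328/3) = 176/(-1010/3) = 176*(-3/1010) = -264/505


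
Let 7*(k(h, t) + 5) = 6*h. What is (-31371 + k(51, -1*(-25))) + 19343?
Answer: -83925/7 ≈ -11989.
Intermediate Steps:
k(h, t) = -5 + 6*h/7 (k(h, t) = -5 + (6*h)/7 = -5 + 6*h/7)
(-31371 + k(51, -1*(-25))) + 19343 = (-31371 + (-5 + (6/7)*51)) + 19343 = (-31371 + (-5 + 306/7)) + 19343 = (-31371 + 271/7) + 19343 = -219326/7 + 19343 = -83925/7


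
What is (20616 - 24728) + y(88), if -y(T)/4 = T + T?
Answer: -4816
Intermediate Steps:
y(T) = -8*T (y(T) = -4*(T + T) = -8*T)
(20616 - 24728) + y(88) = (20616 - 24728) - 8*88 = -4112 - 704 = -4816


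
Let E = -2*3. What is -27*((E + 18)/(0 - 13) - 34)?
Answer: 12258/13 ≈ 942.92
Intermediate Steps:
E = -6
-27*((E + 18)/(0 - 13) - 34) = -27*((-6 + 18)/(0 - 13) - 34) = -27*(12/(-13) - 34) = -27*(12*(-1/13) - 34) = -27*(-12/13 - 34) = -27*(-454/13) = 12258/13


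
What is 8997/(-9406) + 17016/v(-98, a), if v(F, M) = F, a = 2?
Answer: -80467101/460894 ≈ -174.59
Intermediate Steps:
8997/(-9406) + 17016/v(-98, a) = 8997/(-9406) + 17016/(-98) = 8997*(-1/9406) + 17016*(-1/98) = -8997/9406 - 8508/49 = -80467101/460894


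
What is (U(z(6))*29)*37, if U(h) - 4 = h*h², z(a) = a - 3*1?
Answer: 33263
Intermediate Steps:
z(a) = -3 + a (z(a) = a - 3 = -3 + a)
U(h) = 4 + h³ (U(h) = 4 + h*h² = 4 + h³)
(U(z(6))*29)*37 = ((4 + (-3 + 6)³)*29)*37 = ((4 + 3³)*29)*37 = ((4 + 27)*29)*37 = (31*29)*37 = 899*37 = 33263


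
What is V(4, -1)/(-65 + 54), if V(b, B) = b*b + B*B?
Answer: -17/11 ≈ -1.5455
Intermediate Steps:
V(b, B) = B**2 + b**2 (V(b, B) = b**2 + B**2 = B**2 + b**2)
V(4, -1)/(-65 + 54) = ((-1)**2 + 4**2)/(-65 + 54) = (1 + 16)/(-11) = 17*(-1/11) = -17/11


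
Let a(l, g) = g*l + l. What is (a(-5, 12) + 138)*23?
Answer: 1679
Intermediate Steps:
a(l, g) = l + g*l
(a(-5, 12) + 138)*23 = (-5*(1 + 12) + 138)*23 = (-5*13 + 138)*23 = (-65 + 138)*23 = 73*23 = 1679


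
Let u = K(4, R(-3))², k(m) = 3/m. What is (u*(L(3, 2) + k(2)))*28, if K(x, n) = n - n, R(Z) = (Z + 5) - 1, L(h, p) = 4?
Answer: 0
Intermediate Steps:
R(Z) = 4 + Z (R(Z) = (5 + Z) - 1 = 4 + Z)
K(x, n) = 0
u = 0 (u = 0² = 0)
(u*(L(3, 2) + k(2)))*28 = (0*(4 + 3/2))*28 = (0*(11/2))*28 = 0*28 = 0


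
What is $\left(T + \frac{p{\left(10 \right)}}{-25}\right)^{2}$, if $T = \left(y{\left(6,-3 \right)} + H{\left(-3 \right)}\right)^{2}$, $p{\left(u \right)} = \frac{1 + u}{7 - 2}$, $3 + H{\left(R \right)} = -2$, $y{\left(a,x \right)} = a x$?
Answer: $\frac{4371060996}{15625} \approx 2.7975 \cdot 10^{5}$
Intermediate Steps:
$H{\left(R \right)} = -5$ ($H{\left(R \right)} = -3 - 2 = -5$)
$p{\left(u \right)} = \frac{1}{5} + \frac{u}{5}$ ($p{\left(u \right)} = \frac{1 + u}{5} = \left(1 + u\right) \frac{1}{5} = \frac{1}{5} + \frac{u}{5}$)
$T = 529$ ($T = \left(6 \left(-3\right) - 5\right)^{2} = \left(-18 - 5\right)^{2} = \left(-23\right)^{2} = 529$)
$\left(T + \frac{p{\left(10 \right)}}{-25}\right)^{2} = \left(529 + \frac{\frac{1}{5} + \frac{1}{5} \cdot 10}{-25}\right)^{2} = \left(529 + \left(\frac{1}{5} + 2\right) \left(- \frac{1}{25}\right)\right)^{2} = \left(529 + \frac{11}{5} \left(- \frac{1}{25}\right)\right)^{2} = \left(529 - \frac{11}{125}\right)^{2} = \left(\frac{66114}{125}\right)^{2} = \frac{4371060996}{15625}$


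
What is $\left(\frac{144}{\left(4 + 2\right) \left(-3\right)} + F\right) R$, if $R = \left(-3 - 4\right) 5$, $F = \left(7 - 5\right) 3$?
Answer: $70$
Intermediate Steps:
$F = 6$ ($F = 2 \cdot 3 = 6$)
$R = -35$ ($R = \left(-7\right) 5 = -35$)
$\left(\frac{144}{\left(4 + 2\right) \left(-3\right)} + F\right) R = \left(\frac{144}{\left(4 + 2\right) \left(-3\right)} + 6\right) \left(-35\right) = \left(\frac{144}{6 \left(-3\right)} + 6\right) \left(-35\right) = \left(\frac{144}{-18} + 6\right) \left(-35\right) = \left(144 \left(- \frac{1}{18}\right) + 6\right) \left(-35\right) = \left(-8 + 6\right) \left(-35\right) = \left(-2\right) \left(-35\right) = 70$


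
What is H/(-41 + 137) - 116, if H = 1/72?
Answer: -801791/6912 ≈ -116.00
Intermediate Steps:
H = 1/72 ≈ 0.013889
H/(-41 + 137) - 116 = (1/72)/(-41 + 137) - 116 = (1/72)/96 - 116 = (1/96)*(1/72) - 116 = 1/6912 - 116 = -801791/6912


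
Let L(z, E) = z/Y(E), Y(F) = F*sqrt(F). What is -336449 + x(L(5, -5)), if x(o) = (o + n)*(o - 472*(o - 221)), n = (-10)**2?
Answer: 50474226/5 + 57212*I*sqrt(5)/5 ≈ 1.0095e+7 + 25586.0*I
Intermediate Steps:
Y(F) = F**(3/2)
L(z, E) = z/E**(3/2) (L(z, E) = z/(E**(3/2)) = z/E**(3/2))
n = 100
x(o) = (100 + o)*(104312 - 471*o) (x(o) = (o + 100)*(o - 472*(o - 221)) = (100 + o)*(o - 472*(-221 + o)) = (100 + o)*(o + (104312 - 472*o)) = (100 + o)*(104312 - 471*o))
-336449 + x(L(5, -5)) = -336449 + (10431200 - 471*(5/(-5)**(3/2))**2 + 57212*(5/(-5)**(3/2))) = -336449 + (10431200 - 471*(5*(I*sqrt(5)/25))**2 + 57212*(5*(I*sqrt(5)/25))) = -336449 + (10431200 - 471*(I*sqrt(5)/5)**2 + 57212*(I*sqrt(5)/5)) = -336449 + (10431200 - 471*(-1/5) + 57212*I*sqrt(5)/5) = -336449 + (10431200 + 471/5 + 57212*I*sqrt(5)/5) = -336449 + (52156471/5 + 57212*I*sqrt(5)/5) = 50474226/5 + 57212*I*sqrt(5)/5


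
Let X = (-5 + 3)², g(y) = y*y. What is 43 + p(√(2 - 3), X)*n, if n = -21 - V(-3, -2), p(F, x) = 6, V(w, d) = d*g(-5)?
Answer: 217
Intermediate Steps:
g(y) = y²
V(w, d) = 25*d (V(w, d) = d*(-5)² = d*25 = 25*d)
X = 4 (X = (-2)² = 4)
n = 29 (n = -21 - 25*(-2) = -21 - 1*(-50) = -21 + 50 = 29)
43 + p(√(2 - 3), X)*n = 43 + 6*29 = 43 + 174 = 217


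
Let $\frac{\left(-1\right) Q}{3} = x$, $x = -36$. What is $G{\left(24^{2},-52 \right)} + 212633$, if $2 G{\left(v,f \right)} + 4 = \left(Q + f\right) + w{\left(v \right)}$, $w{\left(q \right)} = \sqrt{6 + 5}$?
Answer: $212659 + \frac{\sqrt{11}}{2} \approx 2.1266 \cdot 10^{5}$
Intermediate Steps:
$Q = 108$ ($Q = \left(-3\right) \left(-36\right) = 108$)
$w{\left(q \right)} = \sqrt{11}$
$G{\left(v,f \right)} = 52 + \frac{f}{2} + \frac{\sqrt{11}}{2}$ ($G{\left(v,f \right)} = -2 + \frac{\left(108 + f\right) + \sqrt{11}}{2} = -2 + \frac{108 + f + \sqrt{11}}{2} = -2 + \left(54 + \frac{f}{2} + \frac{\sqrt{11}}{2}\right) = 52 + \frac{f}{2} + \frac{\sqrt{11}}{2}$)
$G{\left(24^{2},-52 \right)} + 212633 = \left(52 + \frac{1}{2} \left(-52\right) + \frac{\sqrt{11}}{2}\right) + 212633 = \left(52 - 26 + \frac{\sqrt{11}}{2}\right) + 212633 = \left(26 + \frac{\sqrt{11}}{2}\right) + 212633 = 212659 + \frac{\sqrt{11}}{2}$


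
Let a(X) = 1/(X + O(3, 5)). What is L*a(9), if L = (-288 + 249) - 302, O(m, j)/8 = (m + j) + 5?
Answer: -341/113 ≈ -3.0177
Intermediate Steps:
O(m, j) = 40 + 8*j + 8*m (O(m, j) = 8*((m + j) + 5) = 8*((j + m) + 5) = 8*(5 + j + m) = 40 + 8*j + 8*m)
L = -341 (L = -39 - 302 = -341)
a(X) = 1/(104 + X) (a(X) = 1/(X + (40 + 8*5 + 8*3)) = 1/(X + (40 + 40 + 24)) = 1/(X + 104) = 1/(104 + X))
L*a(9) = -341/(104 + 9) = -341/113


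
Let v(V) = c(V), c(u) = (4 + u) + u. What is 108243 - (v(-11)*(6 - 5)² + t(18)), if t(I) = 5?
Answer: 108256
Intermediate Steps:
c(u) = 4 + 2*u
v(V) = 4 + 2*V
108243 - (v(-11)*(6 - 5)² + t(18)) = 108243 - ((4 + 2*(-11))*(6 - 5)² + 5) = 108243 - ((4 - 22)*1² + 5) = 108243 - (-18*1 + 5) = 108243 - (-18 + 5) = 108243 - 1*(-13) = 108243 + 13 = 108256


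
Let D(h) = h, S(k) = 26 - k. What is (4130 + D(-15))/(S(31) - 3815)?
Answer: -823/764 ≈ -1.0772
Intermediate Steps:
(4130 + D(-15))/(S(31) - 3815) = (4130 - 15)/((26 - 1*31) - 3815) = 4115/((26 - 31) - 3815) = 4115/(-5 - 3815) = 4115/(-3820) = 4115*(-1/3820) = -823/764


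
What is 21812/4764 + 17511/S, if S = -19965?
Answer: 29337848/7926105 ≈ 3.7014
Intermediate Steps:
21812/4764 + 17511/S = 21812/4764 + 17511/(-19965) = 21812*(1/4764) + 17511*(-1/19965) = 5453/1191 - 5837/6655 = 29337848/7926105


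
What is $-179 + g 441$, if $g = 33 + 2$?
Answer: $15256$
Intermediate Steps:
$g = 35$
$-179 + g 441 = -179 + 35 \cdot 441 = -179 + 15435 = 15256$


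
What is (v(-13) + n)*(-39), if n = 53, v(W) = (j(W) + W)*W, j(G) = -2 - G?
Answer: -3081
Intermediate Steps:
v(W) = -2*W (v(W) = ((-2 - W) + W)*W = -2*W)
(v(-13) + n)*(-39) = (-2*(-13) + 53)*(-39) = (26 + 53)*(-39) = 79*(-39) = -3081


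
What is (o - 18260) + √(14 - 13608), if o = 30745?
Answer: 12485 + I*√13594 ≈ 12485.0 + 116.59*I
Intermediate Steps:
(o - 18260) + √(14 - 13608) = (30745 - 18260) + √(14 - 13608) = 12485 + √(-13594) = 12485 + I*√13594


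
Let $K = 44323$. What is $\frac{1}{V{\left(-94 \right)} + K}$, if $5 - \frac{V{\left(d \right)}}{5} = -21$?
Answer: $\frac{1}{44453} \approx 2.2496 \cdot 10^{-5}$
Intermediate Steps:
$V{\left(d \right)} = 130$ ($V{\left(d \right)} = 25 - -105 = 25 + 105 = 130$)
$\frac{1}{V{\left(-94 \right)} + K} = \frac{1}{130 + 44323} = \frac{1}{44453}$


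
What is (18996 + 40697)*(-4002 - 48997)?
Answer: -3163669307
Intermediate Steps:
(18996 + 40697)*(-4002 - 48997) = 59693*(-52999) = -3163669307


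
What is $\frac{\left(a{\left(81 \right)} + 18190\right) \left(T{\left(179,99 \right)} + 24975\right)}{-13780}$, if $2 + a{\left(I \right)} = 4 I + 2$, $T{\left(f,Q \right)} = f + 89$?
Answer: $- \frac{233674451}{6890} \approx -33915.0$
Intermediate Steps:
$T{\left(f,Q \right)} = 89 + f$
$a{\left(I \right)} = 4 I$ ($a{\left(I \right)} = -2 + \left(4 I + 2\right) = -2 + \left(2 + 4 I\right) = 4 I$)
$\frac{\left(a{\left(81 \right)} + 18190\right) \left(T{\left(179,99 \right)} + 24975\right)}{-13780} = \frac{\left(4 \cdot 81 + 18190\right) \left(\left(89 + 179\right) + 24975\right)}{-13780} = \left(324 + 18190\right) \left(268 + 24975\right) \left(- \frac{1}{13780}\right) = 18514 \cdot 25243 \left(- \frac{1}{13780}\right) = 467348902 \left(- \frac{1}{13780}\right) = - \frac{233674451}{6890}$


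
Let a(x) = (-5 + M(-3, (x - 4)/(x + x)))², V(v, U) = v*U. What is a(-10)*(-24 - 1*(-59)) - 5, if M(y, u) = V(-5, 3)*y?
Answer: 55995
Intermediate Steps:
V(v, U) = U*v
M(y, u) = -15*y (M(y, u) = (3*(-5))*y = -15*y)
a(x) = 1600 (a(x) = (-5 - 15*(-3))² = (-5 + 45)² = 40² = 1600)
a(-10)*(-24 - 1*(-59)) - 5 = 1600*(-24 - 1*(-59)) - 5 = 1600*(-24 + 59) - 5 = 1600*35 - 5 = 56000 - 5 = 55995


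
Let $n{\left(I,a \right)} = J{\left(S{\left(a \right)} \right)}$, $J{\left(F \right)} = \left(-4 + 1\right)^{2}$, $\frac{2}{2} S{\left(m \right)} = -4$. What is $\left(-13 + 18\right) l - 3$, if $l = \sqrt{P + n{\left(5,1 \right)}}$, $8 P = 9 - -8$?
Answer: $-3 + \frac{5 \sqrt{178}}{4} \approx 13.677$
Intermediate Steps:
$P = \frac{17}{8}$ ($P = \frac{9 - -8}{8} = \frac{9 + 8}{8} = \frac{1}{8} \cdot 17 = \frac{17}{8} \approx 2.125$)
$S{\left(m \right)} = -4$
$J{\left(F \right)} = 9$ ($J{\left(F \right)} = \left(-3\right)^{2} = 9$)
$n{\left(I,a \right)} = 9$
$l = \frac{\sqrt{178}}{4}$ ($l = \sqrt{\frac{17}{8} + 9} = \sqrt{\frac{89}{8}} = \frac{\sqrt{178}}{4} \approx 3.3354$)
$\left(-13 + 18\right) l - 3 = \left(-13 + 18\right) \frac{\sqrt{178}}{4} - 3 = 5 \frac{\sqrt{178}}{4} - 3 = \frac{5 \sqrt{178}}{4} - 3 = -3 + \frac{5 \sqrt{178}}{4}$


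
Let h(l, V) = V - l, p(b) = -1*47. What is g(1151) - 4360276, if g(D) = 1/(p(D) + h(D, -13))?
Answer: -5280294237/1211 ≈ -4.3603e+6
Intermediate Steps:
p(b) = -47
g(D) = 1/(-60 - D) (g(D) = 1/(-47 + (-13 - D)) = 1/(-60 - D))
g(1151) - 4360276 = -1/(60 + 1151) - 4360276 = -1/1211 - 4360276 = -5280294237/1211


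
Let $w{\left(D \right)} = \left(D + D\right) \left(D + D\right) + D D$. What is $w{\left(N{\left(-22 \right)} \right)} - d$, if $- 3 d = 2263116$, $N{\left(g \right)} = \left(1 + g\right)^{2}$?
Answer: $1726777$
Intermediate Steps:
$d = -754372$ ($d = \left(- \frac{1}{3}\right) 2263116 = -754372$)
$w{\left(D \right)} = 5 D^{2}$ ($w{\left(D \right)} = 2 D 2 D + D^{2} = 4 D^{2} + D^{2} = 5 D^{2}$)
$w{\left(N{\left(-22 \right)} \right)} - d = 5 \left(\left(1 - 22\right)^{2}\right)^{2} - -754372 = 5 \left(\left(-21\right)^{2}\right)^{2} + 754372 = 5 \cdot 441^{2} + 754372 = 5 \cdot 194481 + 754372 = 972405 + 754372 = 1726777$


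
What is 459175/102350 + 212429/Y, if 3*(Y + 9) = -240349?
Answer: 902966507/492049672 ≈ 1.8351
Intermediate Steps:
Y = -240376/3 (Y = -9 + (⅓)*(-240349) = -9 - 240349/3 = -240376/3 ≈ -80125.)
459175/102350 + 212429/Y = 459175/102350 + 212429/(-240376/3) = 459175*(1/102350) + 212429*(-3/240376) = 18367/4094 - 637287/240376 = 902966507/492049672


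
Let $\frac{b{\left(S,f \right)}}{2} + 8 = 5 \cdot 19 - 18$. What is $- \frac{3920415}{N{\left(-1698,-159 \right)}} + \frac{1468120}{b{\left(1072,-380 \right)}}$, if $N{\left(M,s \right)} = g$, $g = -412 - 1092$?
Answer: $\frac{1374534875}{103776} \approx 13245.0$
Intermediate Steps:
$b{\left(S,f \right)} = 138$ ($b{\left(S,f \right)} = -16 + 2 \left(5 \cdot 19 - 18\right) = -16 + 2 \left(95 - 18\right) = -16 + 2 \cdot 77 = -16 + 154 = 138$)
$g = -1504$ ($g = -412 - 1092 = -1504$)
$N{\left(M,s \right)} = -1504$
$- \frac{3920415}{N{\left(-1698,-159 \right)}} + \frac{1468120}{b{\left(1072,-380 \right)}} = - \frac{3920415}{-1504} + \frac{1468120}{138} = \left(-3920415\right) \left(- \frac{1}{1504}\right) + 1468120 \cdot \frac{1}{138} = \frac{3920415}{1504} + \frac{734060}{69} = \frac{1374534875}{103776}$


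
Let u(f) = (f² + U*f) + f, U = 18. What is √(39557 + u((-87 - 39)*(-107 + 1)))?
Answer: √178676057 ≈ 13367.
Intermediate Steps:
u(f) = f² + 19*f (u(f) = (f² + 18*f) + f = f² + 19*f)
√(39557 + u((-87 - 39)*(-107 + 1))) = √(39557 + ((-87 - 39)*(-107 + 1))*(19 + (-87 - 39)*(-107 + 1))) = √(39557 + (-126*(-106))*(19 - 126*(-106))) = √(39557 + 13356*(19 + 13356)) = √(39557 + 13356*13375) = √(39557 + 178636500) = √178676057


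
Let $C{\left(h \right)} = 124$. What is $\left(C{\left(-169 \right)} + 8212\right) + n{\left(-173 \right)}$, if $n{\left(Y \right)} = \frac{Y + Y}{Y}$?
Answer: $8338$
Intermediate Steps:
$n{\left(Y \right)} = 2$ ($n{\left(Y \right)} = \frac{2 Y}{Y} = 2$)
$\left(C{\left(-169 \right)} + 8212\right) + n{\left(-173 \right)} = \left(124 + 8212\right) + 2 = 8336 + 2 = 8338$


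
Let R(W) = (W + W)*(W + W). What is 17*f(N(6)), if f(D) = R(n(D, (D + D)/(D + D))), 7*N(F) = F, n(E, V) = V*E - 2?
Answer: 4352/49 ≈ 88.816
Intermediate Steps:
n(E, V) = -2 + E*V (n(E, V) = E*V - 2 = -2 + E*V)
N(F) = F/7
R(W) = 4*W² (R(W) = (2*W)*(2*W) = 4*W²)
f(D) = 4*(-2 + D)² (f(D) = 4*(-2 + D*((D + D)/(D + D)))² = 4*(-2 + D*((2*D)/((2*D))))² = 4*(-2 + D*((2*D)*(1/(2*D))))² = 4*(-2 + D*1)² = 4*(-2 + D)²)
17*f(N(6)) = 17*(4*(-2 + (⅐)*6)²) = 17*(4*(-2 + 6/7)²) = 17*(4*(-8/7)²) = 17*(4*(64/49)) = 17*(256/49) = 4352/49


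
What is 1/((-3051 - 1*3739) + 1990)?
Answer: -1/4800 ≈ -0.00020833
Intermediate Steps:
1/((-3051 - 1*3739) + 1990) = 1/((-3051 - 3739) + 1990) = 1/(-6790 + 1990) = 1/(-4800) = -1/4800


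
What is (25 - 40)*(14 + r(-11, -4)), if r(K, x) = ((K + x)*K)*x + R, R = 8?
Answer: 9570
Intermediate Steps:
r(K, x) = 8 + K*x*(K + x) (r(K, x) = ((K + x)*K)*x + 8 = (K*(K + x))*x + 8 = K*x*(K + x) + 8 = 8 + K*x*(K + x))
(25 - 40)*(14 + r(-11, -4)) = (25 - 40)*(14 + (8 - 11*(-4)² - 4*(-11)²)) = -15*(14 + (8 - 11*16 - 4*121)) = -15*(14 + (8 - 176 - 484)) = -15*(14 - 652) = -15*(-638) = 9570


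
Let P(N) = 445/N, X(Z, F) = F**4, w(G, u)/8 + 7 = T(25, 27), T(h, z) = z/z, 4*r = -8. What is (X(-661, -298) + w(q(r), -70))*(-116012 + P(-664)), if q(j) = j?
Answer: -75936149015984748/83 ≈ -9.1489e+14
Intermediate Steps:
r = -2 (r = (1/4)*(-8) = -2)
T(h, z) = 1
w(G, u) = -48 (w(G, u) = -56 + 8*1 = -56 + 8 = -48)
(X(-661, -298) + w(q(r), -70))*(-116012 + P(-664)) = ((-298)**4 - 48)*(-116012 + 445/(-664)) = (7886150416 - 48)*(-116012 + 445*(-1/664)) = 7886150368*(-116012 - 445/664) = 7886150368*(-77032413/664) = -75936149015984748/83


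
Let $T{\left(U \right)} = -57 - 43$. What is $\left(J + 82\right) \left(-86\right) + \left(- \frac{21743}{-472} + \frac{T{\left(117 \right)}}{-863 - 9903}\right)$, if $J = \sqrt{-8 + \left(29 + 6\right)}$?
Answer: $- \frac{17800486183}{2540776} - 258 \sqrt{3} \approx -7452.8$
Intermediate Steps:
$T{\left(U \right)} = -100$ ($T{\left(U \right)} = -57 - 43 = -100$)
$J = 3 \sqrt{3}$ ($J = \sqrt{-8 + 35} = \sqrt{27} = 3 \sqrt{3} \approx 5.1962$)
$\left(J + 82\right) \left(-86\right) + \left(- \frac{21743}{-472} + \frac{T{\left(117 \right)}}{-863 - 9903}\right) = \left(3 \sqrt{3} + 82\right) \left(-86\right) - \left(- \frac{21743}{472} + \frac{100}{-863 - 9903}\right) = \left(82 + 3 \sqrt{3}\right) \left(-86\right) - \left(- \frac{21743}{472} + \frac{100}{-10766}\right) = \left(-7052 - 258 \sqrt{3}\right) + \left(\frac{21743}{472} - - \frac{50}{5383}\right) = \left(-7052 - 258 \sqrt{3}\right) + \left(\frac{21743}{472} + \frac{50}{5383}\right) = \left(-7052 - 258 \sqrt{3}\right) + \frac{117066169}{2540776} = - \frac{17800486183}{2540776} - 258 \sqrt{3}$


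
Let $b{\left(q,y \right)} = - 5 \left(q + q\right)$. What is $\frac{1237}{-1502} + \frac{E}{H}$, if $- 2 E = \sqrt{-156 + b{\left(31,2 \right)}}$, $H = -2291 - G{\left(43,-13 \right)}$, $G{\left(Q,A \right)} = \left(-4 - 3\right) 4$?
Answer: $- \frac{1237}{1502} + \frac{i \sqrt{466}}{4526} \approx -0.82357 + 0.0047696 i$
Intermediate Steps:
$G{\left(Q,A \right)} = -28$ ($G{\left(Q,A \right)} = \left(-7\right) 4 = -28$)
$b{\left(q,y \right)} = - 10 q$ ($b{\left(q,y \right)} = - 5 \cdot 2 q = - 10 q$)
$H = -2263$ ($H = -2291 - -28 = -2291 + 28 = -2263$)
$E = - \frac{i \sqrt{466}}{2}$ ($E = - \frac{\sqrt{-156 - 310}}{2} = - \frac{\sqrt{-466}}{2} = - \frac{i \sqrt{466}}{2} \approx - 10.794 i$)
$\frac{1237}{-1502} + \frac{E}{H} = \frac{1237}{-1502} + \frac{\left(- \frac{1}{2}\right) i \sqrt{466}}{-2263} = 1237 \left(- \frac{1}{1502}\right) + - \frac{i \sqrt{466}}{2} \left(- \frac{1}{2263}\right) = - \frac{1237}{1502} + \frac{i \sqrt{466}}{4526}$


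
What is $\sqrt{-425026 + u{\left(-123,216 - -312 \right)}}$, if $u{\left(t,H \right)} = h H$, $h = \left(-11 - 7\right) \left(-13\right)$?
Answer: $i \sqrt{301474} \approx 549.07 i$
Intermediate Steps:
$h = 234$ ($h = \left(-18\right) \left(-13\right) = 234$)
$u{\left(t,H \right)} = 234 H$
$\sqrt{-425026 + u{\left(-123,216 - -312 \right)}} = \sqrt{-425026 + 234 \left(216 - -312\right)} = \sqrt{-425026 + 234 \left(216 + 312\right)} = \sqrt{-425026 + 234 \cdot 528} = \sqrt{-425026 + 123552} = \sqrt{-301474} = i \sqrt{301474}$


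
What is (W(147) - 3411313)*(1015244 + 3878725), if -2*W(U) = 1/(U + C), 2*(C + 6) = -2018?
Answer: -28982277078877623/1736 ≈ -1.6695e+13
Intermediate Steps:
C = -1015 (C = -6 + (1/2)*(-2018) = -6 - 1009 = -1015)
W(U) = -1/(2*(-1015 + U)) (W(U) = -1/(2*(U - 1015)) = -1/(2*(-1015 + U)))
(W(147) - 3411313)*(1015244 + 3878725) = (-1/(-2030 + 2*147) - 3411313)*(1015244 + 3878725) = (-1/(-2030 + 294) - 3411313)*4893969 = (-1/(-1736) - 3411313)*4893969 = (-1*(-1/1736) - 3411313)*4893969 = (1/1736 - 3411313)*4893969 = -5922039367/1736*4893969 = -28982277078877623/1736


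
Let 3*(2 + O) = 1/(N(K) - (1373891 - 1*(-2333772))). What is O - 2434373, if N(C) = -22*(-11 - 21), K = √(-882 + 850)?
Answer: -27072384946876/11120877 ≈ -2.4344e+6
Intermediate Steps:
K = 4*I*√2 (K = √(-32) = 4*I*√2 ≈ 5.6569*I)
N(C) = 704 (N(C) = -22*(-32) = 704)
O = -22241755/11120877 (O = -2 + 1/(3*(704 - (1373891 - 1*(-2333772)))) = -2 + 1/(3*(704 - (1373891 + 2333772))) = -2 + 1/(3*(704 - 1*3707663)) = -2 + 1/(3*(704 - 3707663)) = -2 + (⅓)/(-3706959) = -2 + (⅓)*(-1/3706959) = -2 - 1/11120877 = -22241755/11120877 ≈ -2.0000)
O - 2434373 = -22241755/11120877 - 2434373 = -27072384946876/11120877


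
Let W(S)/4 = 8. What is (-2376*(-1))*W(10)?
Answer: 76032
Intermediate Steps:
W(S) = 32 (W(S) = 4*8 = 32)
(-2376*(-1))*W(10) = -2376*(-1)*32 = -66*(-36)*32 = 2376*32 = 76032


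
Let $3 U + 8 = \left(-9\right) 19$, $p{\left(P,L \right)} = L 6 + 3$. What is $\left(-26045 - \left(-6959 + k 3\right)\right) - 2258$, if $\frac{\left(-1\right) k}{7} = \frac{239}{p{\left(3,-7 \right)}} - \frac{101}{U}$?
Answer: $- \frac{49884236}{2327} \approx -21437.0$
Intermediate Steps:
$p{\left(P,L \right)} = 3 + 6 L$ ($p{\left(P,L \right)} = 6 L + 3 = 3 + 6 L$)
$U = - \frac{179}{3}$ ($U = - \frac{8}{3} + \frac{\left(-9\right) 19}{3} = - \frac{8}{3} + \frac{1}{3} \left(-171\right) = - \frac{8}{3} - 57 = - \frac{179}{3} \approx -59.667$)
$k = \frac{216748}{6981}$ ($k = - 7 \left(\frac{239}{3 + 6 \left(-7\right)} - \frac{101}{- \frac{179}{3}}\right) = - 7 \left(\frac{239}{3 - 42} - - \frac{303}{179}\right) = - 7 \left(\frac{239}{-39} + \frac{303}{179}\right) = - 7 \left(239 \left(- \frac{1}{39}\right) + \frac{303}{179}\right) = - 7 \left(- \frac{239}{39} + \frac{303}{179}\right) = \left(-7\right) \left(- \frac{30964}{6981}\right) = \frac{216748}{6981} \approx 31.048$)
$\left(-26045 - \left(-6959 + k 3\right)\right) - 2258 = \left(-26045 + \left(6959 - \frac{216748}{6981} \cdot 3\right)\right) - 2258 = \left(-26045 + \left(6959 - \frac{216748}{2327}\right)\right) - 2258 = \left(-26045 + \frac{15976845}{2327}\right) - 2258 = - \frac{44629870}{2327} - 2258 = - \frac{49884236}{2327}$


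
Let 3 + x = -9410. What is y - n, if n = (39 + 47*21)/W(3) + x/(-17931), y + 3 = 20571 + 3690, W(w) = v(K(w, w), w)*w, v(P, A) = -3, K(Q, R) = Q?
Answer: 437004919/17931 ≈ 24371.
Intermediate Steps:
x = -9413 (x = -3 - 9410 = -9413)
W(w) = -3*w
y = 24258 (y = -3 + (20571 + 3690) = -3 + 24261 = 24258)
n = -2034721/17931 (n = (39 + 47*21)/((-3*3)) - 9413/(-17931) = (39 + 987)/(-9) - 9413*(-1/17931) = 1026*(-⅑) + 9413/17931 = -114 + 9413/17931 = -2034721/17931 ≈ -113.48)
y - n = 24258 - 1*(-2034721/17931) = 24258 + 2034721/17931 = 437004919/17931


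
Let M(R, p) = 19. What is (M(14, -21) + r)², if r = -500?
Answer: 231361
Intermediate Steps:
(M(14, -21) + r)² = (19 - 500)² = (-481)² = 231361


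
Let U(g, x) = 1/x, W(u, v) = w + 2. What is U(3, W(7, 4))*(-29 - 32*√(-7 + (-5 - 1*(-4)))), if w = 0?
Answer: -29/2 - 32*I*√2 ≈ -14.5 - 45.255*I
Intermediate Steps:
W(u, v) = 2 (W(u, v) = 0 + 2 = 2)
U(3, W(7, 4))*(-29 - 32*√(-7 + (-5 - 1*(-4)))) = (-29 - 32*√(-7 + (-5 - 1*(-4))))/2 = (-29 - 32*√(-7 + (-5 + 4)))/2 = (-29 - 32*√(-7 - 1))/2 = (-29 - 64*I*√2)/2 = -29/2 - 32*I*√2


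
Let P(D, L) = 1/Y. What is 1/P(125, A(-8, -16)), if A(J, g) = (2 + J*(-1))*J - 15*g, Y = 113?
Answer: 113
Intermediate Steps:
A(J, g) = -15*g + J*(2 - J) (A(J, g) = (2 - J)*J - 15*g = J*(2 - J) - 15*g = -15*g + J*(2 - J))
P(D, L) = 1/113
1/P(125, A(-8, -16)) = 1/(1/113) = 113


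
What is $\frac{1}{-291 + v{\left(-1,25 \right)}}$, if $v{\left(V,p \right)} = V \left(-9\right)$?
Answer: $- \frac{1}{282} \approx -0.0035461$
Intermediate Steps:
$v{\left(V,p \right)} = - 9 V$
$\frac{1}{-291 + v{\left(-1,25 \right)}} = \frac{1}{-291 - -9} = \frac{1}{-291 + 9} = \frac{1}{-282} = - \frac{1}{282}$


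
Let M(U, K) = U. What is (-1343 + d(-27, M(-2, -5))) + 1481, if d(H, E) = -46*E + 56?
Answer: 286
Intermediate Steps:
d(H, E) = 56 - 46*E
(-1343 + d(-27, M(-2, -5))) + 1481 = (-1343 + (56 - 46*(-2))) + 1481 = (-1343 + (56 + 92)) + 1481 = (-1343 + 148) + 1481 = -1195 + 1481 = 286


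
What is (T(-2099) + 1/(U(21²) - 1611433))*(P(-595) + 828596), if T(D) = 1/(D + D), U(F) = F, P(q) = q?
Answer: -668689467595/3381472208 ≈ -197.75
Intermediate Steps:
T(D) = 1/(2*D)
(T(-2099) + 1/(U(21²) - 1611433))*(P(-595) + 828596) = ((½)/(-2099) + 1/(21² - 1611433))*(-595 + 828596) = ((½)*(-1/2099) + 1/(441 - 1611433))*828001 = (-1/4198 + 1/(-1610992))*828001 = (-1/4198 - 1/1610992)*828001 = -807595/3381472208*828001 = -668689467595/3381472208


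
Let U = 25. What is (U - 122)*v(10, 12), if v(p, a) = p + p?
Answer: -1940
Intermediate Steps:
v(p, a) = 2*p
(U - 122)*v(10, 12) = (25 - 122)*(2*10) = -97*20 = -1940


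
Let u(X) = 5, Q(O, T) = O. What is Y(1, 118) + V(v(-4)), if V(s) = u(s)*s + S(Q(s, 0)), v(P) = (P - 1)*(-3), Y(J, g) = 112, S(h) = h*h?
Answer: 412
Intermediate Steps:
S(h) = h²
v(P) = 3 - 3*P (v(P) = (-1 + P)*(-3) = 3 - 3*P)
V(s) = s² + 5*s (V(s) = 5*s + s² = s² + 5*s)
Y(1, 118) + V(v(-4)) = 112 + (3 - 3*(-4))*(5 + (3 - 3*(-4))) = 112 + (3 + 12)*(5 + (3 + 12)) = 112 + 15*(5 + 15) = 112 + 15*20 = 112 + 300 = 412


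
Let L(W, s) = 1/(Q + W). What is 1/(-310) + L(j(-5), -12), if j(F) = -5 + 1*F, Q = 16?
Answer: 76/465 ≈ 0.16344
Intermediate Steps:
j(F) = -5 + F
L(W, s) = 1/(16 + W)
1/(-310) + L(j(-5), -12) = 1/(-310) + 1/(16 + (-5 - 5)) = -1/310 + 1/(16 - 10) = -1/310 + 1/6 = 76/465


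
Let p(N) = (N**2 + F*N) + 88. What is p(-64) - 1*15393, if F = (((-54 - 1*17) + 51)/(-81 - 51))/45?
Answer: -3329137/297 ≈ -11209.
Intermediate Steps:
F = 1/297 (F = (((-54 - 17) + 51)/(-132))*(1/45) = ((-71 + 51)*(-1/132))*(1/45) = -20*(-1/132)*(1/45) = (5/33)*(1/45) = 1/297 ≈ 0.0033670)
p(N) = 88 + N**2 + N/297 (p(N) = (N**2 + N/297) + 88 = 88 + N**2 + N/297)
p(-64) - 1*15393 = (88 + (-64)**2 + (1/297)*(-64)) - 1*15393 = (88 + 4096 - 64/297) - 15393 = 1242584/297 - 15393 = -3329137/297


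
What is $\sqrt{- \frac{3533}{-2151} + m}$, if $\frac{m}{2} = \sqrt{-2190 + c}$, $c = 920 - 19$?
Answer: $\frac{\sqrt{844387 + 1028178 i \sqrt{1289}}}{717} \approx 6.0608 + 5.9238 i$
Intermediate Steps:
$c = 901$ ($c = 920 - 19 = 901$)
$m = 2 i \sqrt{1289}$ ($m = 2 \sqrt{-2190 + 901} = 2 \sqrt{-1289} = 2 i \sqrt{1289} \approx 71.805 i$)
$\sqrt{- \frac{3533}{-2151} + m} = \sqrt{- \frac{3533}{-2151} + 2 i \sqrt{1289}} = \sqrt{\left(-3533\right) \left(- \frac{1}{2151}\right) + 2 i \sqrt{1289}} = \sqrt{\frac{3533}{2151} + 2 i \sqrt{1289}}$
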